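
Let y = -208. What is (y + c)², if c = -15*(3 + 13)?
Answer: 200704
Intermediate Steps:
c = -240 (c = -15*16 = -240)
(y + c)² = (-208 - 240)² = (-448)² = 200704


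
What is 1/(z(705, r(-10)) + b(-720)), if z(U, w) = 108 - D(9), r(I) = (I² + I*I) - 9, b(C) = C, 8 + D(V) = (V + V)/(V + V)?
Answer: -1/605 ≈ -0.0016529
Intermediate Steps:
D(V) = -7 (D(V) = -8 + (V + V)/(V + V) = -8 + (2*V)/((2*V)) = -8 + (2*V)*(1/(2*V)) = -8 + 1 = -7)
r(I) = -9 + 2*I² (r(I) = (I² + I²) - 9 = 2*I² - 9 = -9 + 2*I²)
z(U, w) = 115 (z(U, w) = 108 - 1*(-7) = 108 + 7 = 115)
1/(z(705, r(-10)) + b(-720)) = 1/(115 - 720) = 1/(-605) = -1/605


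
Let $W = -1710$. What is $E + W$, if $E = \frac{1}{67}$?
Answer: $- \frac{114569}{67} \approx -1710.0$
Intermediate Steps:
$E = \frac{1}{67} \approx 0.014925$
$E + W = \frac{1}{67} - 1710 = - \frac{114569}{67}$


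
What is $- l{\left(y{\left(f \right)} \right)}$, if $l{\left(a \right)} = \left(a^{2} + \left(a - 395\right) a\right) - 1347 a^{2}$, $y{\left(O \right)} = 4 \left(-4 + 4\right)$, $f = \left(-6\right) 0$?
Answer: $0$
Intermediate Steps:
$f = 0$
$y{\left(O \right)} = 0$ ($y{\left(O \right)} = 4 \cdot 0 = 0$)
$l{\left(a \right)} = - 1346 a^{2} + a \left(-395 + a\right)$ ($l{\left(a \right)} = \left(a^{2} + \left(-395 + a\right) a\right) - 1347 a^{2} = \left(a^{2} + a \left(-395 + a\right)\right) - 1347 a^{2} = - 1346 a^{2} + a \left(-395 + a\right)$)
$- l{\left(y{\left(f \right)} \right)} = - \left(-5\right) 0 \left(79 + 269 \cdot 0\right) = - \left(-5\right) 0 \left(79 + 0\right) = - \left(-5\right) 0 \cdot 79 = \left(-1\right) 0 = 0$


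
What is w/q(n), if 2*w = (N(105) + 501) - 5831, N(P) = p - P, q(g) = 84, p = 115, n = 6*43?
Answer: -95/3 ≈ -31.667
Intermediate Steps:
n = 258
N(P) = 115 - P
w = -2660 (w = (((115 - 1*105) + 501) - 5831)/2 = (((115 - 105) + 501) - 5831)/2 = ((10 + 501) - 5831)/2 = (511 - 5831)/2 = (½)*(-5320) = -2660)
w/q(n) = -2660/84 = -2660*1/84 = -95/3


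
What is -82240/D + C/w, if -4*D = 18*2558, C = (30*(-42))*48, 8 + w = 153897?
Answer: 11959646080/1771416279 ≈ 6.7515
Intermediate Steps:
w = 153889 (w = -8 + 153897 = 153889)
C = -60480 (C = -1260*48 = -60480)
D = -11511 (D = -9*2558/2 = -¼*46044 = -11511)
-82240/D + C/w = -82240/(-11511) - 60480/153889 = -82240*(-1/11511) - 60480*1/153889 = 82240/11511 - 60480/153889 = 11959646080/1771416279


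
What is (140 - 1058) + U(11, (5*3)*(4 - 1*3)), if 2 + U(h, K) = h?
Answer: -909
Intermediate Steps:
U(h, K) = -2 + h
(140 - 1058) + U(11, (5*3)*(4 - 1*3)) = (140 - 1058) + (-2 + 11) = -918 + 9 = -909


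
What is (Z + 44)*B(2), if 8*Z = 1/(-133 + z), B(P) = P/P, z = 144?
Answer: 3873/88 ≈ 44.011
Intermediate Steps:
B(P) = 1
Z = 1/88 (Z = 1/(8*(-133 + 144)) = (⅛)/11 = (⅛)*(1/11) = 1/88 ≈ 0.011364)
(Z + 44)*B(2) = (1/88 + 44)*1 = (3873/88)*1 = 3873/88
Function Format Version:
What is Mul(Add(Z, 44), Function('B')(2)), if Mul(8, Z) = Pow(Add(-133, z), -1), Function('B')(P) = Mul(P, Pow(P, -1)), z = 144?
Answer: Rational(3873, 88) ≈ 44.011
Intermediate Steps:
Function('B')(P) = 1
Z = Rational(1, 88) (Z = Mul(Rational(1, 8), Pow(Add(-133, 144), -1)) = Mul(Rational(1, 8), Pow(11, -1)) = Mul(Rational(1, 8), Rational(1, 11)) = Rational(1, 88) ≈ 0.011364)
Mul(Add(Z, 44), Function('B')(2)) = Mul(Add(Rational(1, 88), 44), 1) = Mul(Rational(3873, 88), 1) = Rational(3873, 88)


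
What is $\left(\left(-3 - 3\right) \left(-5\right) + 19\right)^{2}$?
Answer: $2401$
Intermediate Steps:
$\left(\left(-3 - 3\right) \left(-5\right) + 19\right)^{2} = \left(\left(-6\right) \left(-5\right) + 19\right)^{2} = \left(30 + 19\right)^{2} = 49^{2} = 2401$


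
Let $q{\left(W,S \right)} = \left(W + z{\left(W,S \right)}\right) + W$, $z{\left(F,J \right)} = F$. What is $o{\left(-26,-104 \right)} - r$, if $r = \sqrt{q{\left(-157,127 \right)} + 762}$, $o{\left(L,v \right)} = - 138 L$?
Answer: $3588 - \sqrt{291} \approx 3570.9$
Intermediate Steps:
$q{\left(W,S \right)} = 3 W$ ($q{\left(W,S \right)} = \left(W + W\right) + W = 2 W + W = 3 W$)
$r = \sqrt{291}$ ($r = \sqrt{3 \left(-157\right) + 762} = \sqrt{-471 + 762} = \sqrt{291} \approx 17.059$)
$o{\left(-26,-104 \right)} - r = \left(-138\right) \left(-26\right) - \sqrt{291} = 3588 - \sqrt{291}$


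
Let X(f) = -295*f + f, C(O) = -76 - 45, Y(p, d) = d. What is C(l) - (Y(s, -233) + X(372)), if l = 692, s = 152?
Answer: 109480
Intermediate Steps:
C(O) = -121
X(f) = -294*f
C(l) - (Y(s, -233) + X(372)) = -121 - (-233 - 294*372) = -121 - (-233 - 109368) = -121 - 1*(-109601) = -121 + 109601 = 109480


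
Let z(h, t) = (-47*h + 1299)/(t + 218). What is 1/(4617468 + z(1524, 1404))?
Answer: 1622/7489462767 ≈ 2.1657e-7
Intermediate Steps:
z(h, t) = (1299 - 47*h)/(218 + t)
1/(4617468 + z(1524, 1404)) = 1/(4617468 + (1299 - 47*1524)/(218 + 1404)) = 1/(4617468 + (1299 - 71628)/1622) = 1/(4617468 + (1/1622)*(-70329)) = 1/(4617468 - 70329/1622) = 1/(7489462767/1622) = 1622/7489462767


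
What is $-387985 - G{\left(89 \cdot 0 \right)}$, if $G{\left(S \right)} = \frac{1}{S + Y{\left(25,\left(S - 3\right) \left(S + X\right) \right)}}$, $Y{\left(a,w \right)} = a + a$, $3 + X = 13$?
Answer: $- \frac{19399251}{50} \approx -3.8799 \cdot 10^{5}$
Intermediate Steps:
$X = 10$ ($X = -3 + 13 = 10$)
$Y{\left(a,w \right)} = 2 a$
$G{\left(S \right)} = \frac{1}{50 + S}$ ($G{\left(S \right)} = \frac{1}{S + 2 \cdot 25} = \frac{1}{S + 50} = \frac{1}{50 + S}$)
$-387985 - G{\left(89 \cdot 0 \right)} = -387985 - \frac{1}{50 + 89 \cdot 0} = -387985 - \frac{1}{50 + 0} = -387985 - \frac{1}{50} = - \frac{19399251}{50}$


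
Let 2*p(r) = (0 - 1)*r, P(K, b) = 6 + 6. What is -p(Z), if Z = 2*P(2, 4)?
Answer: 12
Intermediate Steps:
P(K, b) = 12
Z = 24 (Z = 2*12 = 24)
p(r) = -r/2 (p(r) = ((0 - 1)*r)/2 = (-r)/2 = -r/2)
-p(Z) = -(-1)*24/2 = -1*(-12) = 12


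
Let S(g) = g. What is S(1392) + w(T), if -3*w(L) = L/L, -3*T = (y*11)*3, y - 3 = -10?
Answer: 4175/3 ≈ 1391.7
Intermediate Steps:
y = -7 (y = 3 - 10 = -7)
T = 77 (T = -(-7*11)*3/3 = -(-77)*3/3 = -⅓*(-231) = 77)
w(L) = -⅓ (w(L) = -L/(3*L) = -⅓*1 = -⅓)
S(1392) + w(T) = 1392 - ⅓ = 4175/3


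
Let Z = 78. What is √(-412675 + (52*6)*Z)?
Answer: I*√388339 ≈ 623.17*I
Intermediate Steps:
√(-412675 + (52*6)*Z) = √(-412675 + (52*6)*78) = √(-412675 + 312*78) = √(-412675 + 24336) = √(-388339) = I*√388339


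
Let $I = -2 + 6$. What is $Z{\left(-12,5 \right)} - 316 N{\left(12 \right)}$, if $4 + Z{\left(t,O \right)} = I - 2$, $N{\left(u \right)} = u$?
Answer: $-3794$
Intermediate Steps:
$I = 4$
$Z{\left(t,O \right)} = -2$ ($Z{\left(t,O \right)} = -4 + \left(4 - 2\right) = -4 + 2 = -2$)
$Z{\left(-12,5 \right)} - 316 N{\left(12 \right)} = -2 - 3792 = -3794$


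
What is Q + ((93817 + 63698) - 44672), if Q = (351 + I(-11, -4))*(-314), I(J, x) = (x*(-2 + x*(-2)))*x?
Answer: -27515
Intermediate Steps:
I(J, x) = x²*(-2 - 2*x) (I(J, x) = (x*(-2 - 2*x))*x = x²*(-2 - 2*x))
Q = -140358 (Q = (351 + 2*(-4)²*(-1 - 1*(-4)))*(-314) = (351 + 2*16*(-1 + 4))*(-314) = (351 + 2*16*3)*(-314) = (351 + 96)*(-314) = 447*(-314) = -140358)
Q + ((93817 + 63698) - 44672) = -140358 + ((93817 + 63698) - 44672) = -140358 + (157515 - 44672) = -140358 + 112843 = -27515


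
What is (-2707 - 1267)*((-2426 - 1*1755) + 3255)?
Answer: 3679924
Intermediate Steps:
(-2707 - 1267)*((-2426 - 1*1755) + 3255) = -3974*((-2426 - 1755) + 3255) = -3974*(-4181 + 3255) = -3974*(-926) = 3679924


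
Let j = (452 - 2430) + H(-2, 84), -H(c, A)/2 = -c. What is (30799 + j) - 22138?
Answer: 6679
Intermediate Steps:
H(c, A) = 2*c (H(c, A) = -(-2)*c = 2*c)
j = -1982 (j = (452 - 2430) + 2*(-2) = -1978 - 4 = -1982)
(30799 + j) - 22138 = (30799 - 1982) - 22138 = 28817 - 22138 = 6679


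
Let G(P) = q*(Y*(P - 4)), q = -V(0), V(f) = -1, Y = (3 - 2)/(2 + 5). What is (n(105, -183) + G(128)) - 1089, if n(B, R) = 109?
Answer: -6736/7 ≈ -962.29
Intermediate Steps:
Y = ⅐ (Y = 1/7 = 1*(⅐) = ⅐ ≈ 0.14286)
q = 1 (q = -1*(-1) = 1)
G(P) = -4/7 + P/7 (G(P) = 1*((P - 4)/7) = 1*((-4 + P)/7) = 1*(-4/7 + P/7) = -4/7 + P/7)
(n(105, -183) + G(128)) - 1089 = (109 + (-4/7 + (⅐)*128)) - 1089 = (109 + (-4/7 + 128/7)) - 1089 = (109 + 124/7) - 1089 = 887/7 - 1089 = -6736/7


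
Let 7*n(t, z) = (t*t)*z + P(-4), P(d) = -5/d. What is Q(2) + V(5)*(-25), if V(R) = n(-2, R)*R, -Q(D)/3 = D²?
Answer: -10961/28 ≈ -391.46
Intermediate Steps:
Q(D) = -3*D²
n(t, z) = 5/28 + z*t²/7 (n(t, z) = ((t*t)*z - 5/(-4))/7 = (t²*z - 5*(-¼))/7 = (z*t² + 5/4)/7 = (5/4 + z*t²)/7 = 5/28 + z*t²/7)
V(R) = R*(5/28 + 4*R/7) (V(R) = (5/28 + (⅐)*R*(-2)²)*R = (5/28 + (⅐)*R*4)*R = (5/28 + 4*R/7)*R = R*(5/28 + 4*R/7))
Q(2) + V(5)*(-25) = -3*2² + ((1/28)*5*(5 + 16*5))*(-25) = -3*4 + ((1/28)*5*(5 + 80))*(-25) = -12 + ((1/28)*5*85)*(-25) = -12 + (425/28)*(-25) = -12 - 10625/28 = -10961/28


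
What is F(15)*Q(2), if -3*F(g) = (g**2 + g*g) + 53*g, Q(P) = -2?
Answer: 830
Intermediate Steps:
F(g) = -53*g/3 - 2*g**2/3 (F(g) = -((g**2 + g*g) + 53*g)/3 = -((g**2 + g**2) + 53*g)/3 = -(2*g**2 + 53*g)/3 = -53*g/3 - 2*g**2/3)
F(15)*Q(2) = -1/3*15*(53 + 2*15)*(-2) = -1/3*15*(53 + 30)*(-2) = -1/3*15*83*(-2) = -415*(-2) = 830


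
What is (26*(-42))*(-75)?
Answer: 81900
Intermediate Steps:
(26*(-42))*(-75) = -1092*(-75) = 81900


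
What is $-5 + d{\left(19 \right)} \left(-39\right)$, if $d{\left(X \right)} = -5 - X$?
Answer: $931$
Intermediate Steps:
$-5 + d{\left(19 \right)} \left(-39\right) = -5 + \left(-5 - 19\right) \left(-39\right) = -5 - -936 = -5 + 936 = 931$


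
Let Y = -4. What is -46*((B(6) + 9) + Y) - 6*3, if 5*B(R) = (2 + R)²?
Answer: -4184/5 ≈ -836.80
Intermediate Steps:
B(R) = (2 + R)²/5
-46*((B(6) + 9) + Y) - 6*3 = -46*(((2 + 6)²/5 + 9) - 4) - 6*3 = -46*(((⅕)*8² + 9) - 4) - 18 = -46*(((⅕)*64 + 9) - 4) - 18 = -46*((64/5 + 9) - 4) - 18 = -46*(109/5 - 4) - 18 = -46*89/5 - 18 = -4094/5 - 18 = -4184/5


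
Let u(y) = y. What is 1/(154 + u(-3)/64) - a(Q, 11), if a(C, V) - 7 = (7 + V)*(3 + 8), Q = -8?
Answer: -2019801/9853 ≈ -204.99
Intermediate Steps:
a(C, V) = 84 + 11*V (a(C, V) = 7 + (7 + V)*(3 + 8) = 7 + (7 + V)*11 = 7 + (77 + 11*V) = 84 + 11*V)
1/(154 + u(-3)/64) - a(Q, 11) = 1/(154 - 3/64) - (84 + 11*11) = 1/(154 - 3*1/64) - (84 + 121) = 1/(154 - 3/64) - 1*205 = 1/(9853/64) - 205 = 64/9853 - 205 = -2019801/9853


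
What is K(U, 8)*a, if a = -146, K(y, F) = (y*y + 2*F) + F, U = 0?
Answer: -3504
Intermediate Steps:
K(y, F) = y**2 + 3*F (K(y, F) = (y**2 + 2*F) + F = y**2 + 3*F)
K(U, 8)*a = (0**2 + 3*8)*(-146) = (0 + 24)*(-146) = 24*(-146) = -3504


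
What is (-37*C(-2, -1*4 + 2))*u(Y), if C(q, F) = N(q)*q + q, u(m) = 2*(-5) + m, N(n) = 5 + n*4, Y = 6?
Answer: 592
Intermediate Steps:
N(n) = 5 + 4*n
u(m) = -10 + m
C(q, F) = q + q*(5 + 4*q) (C(q, F) = (5 + 4*q)*q + q = q*(5 + 4*q) + q = q + q*(5 + 4*q))
(-37*C(-2, -1*4 + 2))*u(Y) = (-74*(-2)*(3 + 2*(-2)))*(-10 + 6) = -74*(-2)*(3 - 4)*(-4) = -74*(-2)*(-1)*(-4) = -37*4*(-4) = -148*(-4) = 592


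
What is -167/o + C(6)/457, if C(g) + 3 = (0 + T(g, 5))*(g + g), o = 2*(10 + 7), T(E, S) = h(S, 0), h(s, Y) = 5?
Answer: -74381/15538 ≈ -4.7870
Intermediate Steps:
T(E, S) = 5
o = 34 (o = 2*17 = 34)
C(g) = -3 + 10*g (C(g) = -3 + (0 + 5)*(g + g) = -3 + 5*(2*g) = -3 + 10*g)
-167/o + C(6)/457 = -167/34 + (-3 + 10*6)/457 = -167*1/34 + (-3 + 60)*(1/457) = -167/34 + 57*(1/457) = -167/34 + 57/457 = -74381/15538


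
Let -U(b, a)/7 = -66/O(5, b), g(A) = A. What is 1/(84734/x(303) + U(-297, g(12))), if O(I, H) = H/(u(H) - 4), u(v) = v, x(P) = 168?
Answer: 252/245093 ≈ 0.0010282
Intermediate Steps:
O(I, H) = H/(-4 + H) (O(I, H) = H/(H - 4) = H/(-4 + H))
U(b, a) = 462*(-4 + b)/b (U(b, a) = -(-462)/(b/(-4 + b)) = -(-462)*(-4 + b)/b = 462*(-4 + b)/b)
1/(84734/x(303) + U(-297, g(12))) = 1/(84734/168 + (462 - 1848/(-297))) = 1/(84734*(1/168) + (462 - 1848*(-1/297))) = 1/(42367/84 + (462 + 56/9)) = 1/(42367/84 + 4214/9) = 1/(245093/252) = 252/245093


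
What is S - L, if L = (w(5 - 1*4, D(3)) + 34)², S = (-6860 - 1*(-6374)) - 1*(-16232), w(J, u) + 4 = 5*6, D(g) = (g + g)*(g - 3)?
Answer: 12146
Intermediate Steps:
D(g) = 2*g*(-3 + g) (D(g) = (2*g)*(-3 + g) = 2*g*(-3 + g))
w(J, u) = 26 (w(J, u) = -4 + 5*6 = -4 + 30 = 26)
S = 15746 (S = (-6860 + 6374) + 16232 = -486 + 16232 = 15746)
L = 3600 (L = (26 + 34)² = 60² = 3600)
S - L = 15746 - 1*3600 = 15746 - 3600 = 12146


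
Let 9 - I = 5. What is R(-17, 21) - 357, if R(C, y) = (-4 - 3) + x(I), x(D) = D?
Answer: -360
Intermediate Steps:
I = 4 (I = 9 - 1*5 = 9 - 5 = 4)
R(C, y) = -3 (R(C, y) = (-4 - 3) + 4 = -7 + 4 = -3)
R(-17, 21) - 357 = -3 - 357 = -360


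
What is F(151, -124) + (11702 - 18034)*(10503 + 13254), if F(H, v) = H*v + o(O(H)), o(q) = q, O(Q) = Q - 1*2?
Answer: -150447899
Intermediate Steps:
O(Q) = -2 + Q (O(Q) = Q - 2 = -2 + Q)
F(H, v) = -2 + H + H*v (F(H, v) = H*v + (-2 + H) = -2 + H + H*v)
F(151, -124) + (11702 - 18034)*(10503 + 13254) = (-2 + 151 + 151*(-124)) + (11702 - 18034)*(10503 + 13254) = (-2 + 151 - 18724) - 6332*23757 = -18575 - 150429324 = -150447899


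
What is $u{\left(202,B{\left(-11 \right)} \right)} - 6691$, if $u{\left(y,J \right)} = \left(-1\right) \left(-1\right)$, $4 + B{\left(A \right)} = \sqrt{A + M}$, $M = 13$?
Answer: $-6690$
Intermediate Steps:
$B{\left(A \right)} = -4 + \sqrt{13 + A}$ ($B{\left(A \right)} = -4 + \sqrt{A + 13} = -4 + \sqrt{13 + A}$)
$u{\left(y,J \right)} = 1$
$u{\left(202,B{\left(-11 \right)} \right)} - 6691 = 1 - 6691 = -6690$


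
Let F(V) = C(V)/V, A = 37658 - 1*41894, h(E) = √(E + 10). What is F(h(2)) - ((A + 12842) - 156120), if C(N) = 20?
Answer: 147514 + 10*√3/3 ≈ 1.4752e+5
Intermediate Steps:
h(E) = √(10 + E)
A = -4236 (A = 37658 - 41894 = -4236)
F(V) = 20/V
F(h(2)) - ((A + 12842) - 156120) = 20/(√(10 + 2)) - ((-4236 + 12842) - 156120) = 20/(√12) - (8606 - 156120) = 20/((2*√3)) - 1*(-147514) = 20*(√3/6) + 147514 = 10*√3/3 + 147514 = 147514 + 10*√3/3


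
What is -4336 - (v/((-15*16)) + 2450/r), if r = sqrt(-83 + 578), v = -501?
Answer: -347047/80 - 490*sqrt(55)/33 ≈ -4448.2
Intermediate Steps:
r = 3*sqrt(55) (r = sqrt(495) = 3*sqrt(55) ≈ 22.249)
-4336 - (v/((-15*16)) + 2450/r) = -4336 - (-501/((-15*16)) + 2450/((3*sqrt(55)))) = -4336 - (-501/(-240) + 2450*(sqrt(55)/165)) = -4336 - (-501*(-1/240) + 490*sqrt(55)/33) = -4336 - (167/80 + 490*sqrt(55)/33) = -4336 + (-167/80 - 490*sqrt(55)/33) = -347047/80 - 490*sqrt(55)/33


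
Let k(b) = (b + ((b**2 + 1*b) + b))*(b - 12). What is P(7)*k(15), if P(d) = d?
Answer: 5670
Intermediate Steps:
k(b) = (-12 + b)*(b**2 + 3*b) (k(b) = (b + ((b**2 + b) + b))*(-12 + b) = (b + ((b + b**2) + b))*(-12 + b) = (b + (b**2 + 2*b))*(-12 + b) = (b**2 + 3*b)*(-12 + b) = (-12 + b)*(b**2 + 3*b))
P(7)*k(15) = 7*(15*(-36 + 15**2 - 9*15)) = 7*(15*(-36 + 225 - 135)) = 7*(15*54) = 7*810 = 5670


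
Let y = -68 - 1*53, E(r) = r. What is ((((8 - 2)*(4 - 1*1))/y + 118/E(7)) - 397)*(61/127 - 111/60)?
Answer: 160087179/307340 ≈ 520.88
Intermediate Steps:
y = -121 (y = -68 - 53 = -121)
((((8 - 2)*(4 - 1*1))/y + 118/E(7)) - 397)*(61/127 - 111/60) = ((((8 - 2)*(4 - 1*1))/(-121) + 118/7) - 397)*(61/127 - 111/60) = (((6*(4 - 1))*(-1/121) + 118*(1/7)) - 397)*(61*(1/127) - 111*1/60) = (((6*3)*(-1/121) + 118/7) - 397)*(61/127 - 37/20) = ((18*(-1/121) + 118/7) - 397)*(-3479/2540) = ((-18/121 + 118/7) - 397)*(-3479/2540) = (14152/847 - 397)*(-3479/2540) = -322107/847*(-3479/2540) = 160087179/307340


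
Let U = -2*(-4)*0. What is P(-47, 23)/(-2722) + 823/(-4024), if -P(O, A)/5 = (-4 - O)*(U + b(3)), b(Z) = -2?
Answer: -1985263/5476664 ≈ -0.36249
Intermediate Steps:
U = 0 (U = 8*0 = 0)
P(O, A) = -40 - 10*O (P(O, A) = -5*(-4 - O)*(0 - 2) = -5*(-4 - O)*(-2) = -5*(8 + 2*O) = -40 - 10*O)
P(-47, 23)/(-2722) + 823/(-4024) = (-40 - 10*(-47))/(-2722) + 823/(-4024) = (-40 + 470)*(-1/2722) + 823*(-1/4024) = 430*(-1/2722) - 823/4024 = -215/1361 - 823/4024 = -1985263/5476664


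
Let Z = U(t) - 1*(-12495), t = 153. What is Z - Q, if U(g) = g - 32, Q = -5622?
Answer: 18238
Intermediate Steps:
U(g) = -32 + g
Z = 12616 (Z = (-32 + 153) - 1*(-12495) = 121 + 12495 = 12616)
Z - Q = 12616 - 1*(-5622) = 12616 + 5622 = 18238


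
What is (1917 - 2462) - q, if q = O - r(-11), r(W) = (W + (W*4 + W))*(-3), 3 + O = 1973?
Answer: -2317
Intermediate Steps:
O = 1970 (O = -3 + 1973 = 1970)
r(W) = -18*W (r(W) = (W + (4*W + W))*(-3) = (W + 5*W)*(-3) = (6*W)*(-3) = -18*W)
q = 1772 (q = 1970 - (-18)*(-11) = 1970 - 1*198 = 1970 - 198 = 1772)
(1917 - 2462) - q = (1917 - 2462) - 1*1772 = -545 - 1772 = -2317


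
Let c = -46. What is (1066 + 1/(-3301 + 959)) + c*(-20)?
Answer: 4651211/2342 ≈ 1986.0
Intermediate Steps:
(1066 + 1/(-3301 + 959)) + c*(-20) = (1066 + 1/(-3301 + 959)) - 46*(-20) = (1066 + 1/(-2342)) + 920 = (1066 - 1/2342) + 920 = 2496571/2342 + 920 = 4651211/2342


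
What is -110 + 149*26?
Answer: 3764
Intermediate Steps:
-110 + 149*26 = -110 + 3874 = 3764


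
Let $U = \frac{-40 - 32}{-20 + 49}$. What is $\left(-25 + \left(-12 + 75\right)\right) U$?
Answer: $- \frac{2736}{29} \approx -94.345$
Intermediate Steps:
$U = - \frac{72}{29} \approx -2.4828$
$\left(-25 + \left(-12 + 75\right)\right) U = \left(-25 + \left(-12 + 75\right)\right) \left(- \frac{72}{29}\right) = \left(-25 + 63\right) \left(- \frac{72}{29}\right) = 38 \left(- \frac{72}{29}\right) = - \frac{2736}{29}$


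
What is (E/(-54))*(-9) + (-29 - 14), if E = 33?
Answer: -75/2 ≈ -37.500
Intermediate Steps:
(E/(-54))*(-9) + (-29 - 14) = (33/(-54))*(-9) + (-29 - 14) = (33*(-1/54))*(-9) - 43 = -11/18*(-9) - 43 = 11/2 - 43 = -75/2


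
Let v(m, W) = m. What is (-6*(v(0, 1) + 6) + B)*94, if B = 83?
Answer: 4418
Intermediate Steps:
(-6*(v(0, 1) + 6) + B)*94 = (-6*(0 + 6) + 83)*94 = (-6*6 + 83)*94 = (-36 + 83)*94 = 47*94 = 4418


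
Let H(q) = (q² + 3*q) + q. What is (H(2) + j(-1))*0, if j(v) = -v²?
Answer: 0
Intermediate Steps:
H(q) = q² + 4*q
(H(2) + j(-1))*0 = (2*(4 + 2) - 1*(-1)²)*0 = (2*6 - 1*1)*0 = (12 - 1)*0 = 11*0 = 0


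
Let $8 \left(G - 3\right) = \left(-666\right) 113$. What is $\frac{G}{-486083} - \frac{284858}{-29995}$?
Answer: $\frac{79283835253}{8331462620} \approx 9.5162$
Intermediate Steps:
$G = - \frac{37617}{4}$ ($G = 3 + \frac{\left(-666\right) 113}{8} = 3 + \frac{1}{8} \left(-75258\right) = 3 - \frac{37629}{4} = - \frac{37617}{4} \approx -9404.3$)
$\frac{G}{-486083} - \frac{284858}{-29995} = - \frac{37617}{4 \left(-486083\right)} - \frac{284858}{-29995} = \left(- \frac{37617}{4}\right) \left(- \frac{1}{486083}\right) - - \frac{40694}{4285} = \frac{37617}{1944332} + \frac{40694}{4285} = \frac{79283835253}{8331462620}$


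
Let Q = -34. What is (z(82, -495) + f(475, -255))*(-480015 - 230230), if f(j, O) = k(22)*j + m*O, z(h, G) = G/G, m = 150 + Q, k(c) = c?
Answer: 13586276605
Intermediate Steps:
m = 116 (m = 150 - 34 = 116)
z(h, G) = 1
f(j, O) = 22*j + 116*O
(z(82, -495) + f(475, -255))*(-480015 - 230230) = (1 + (22*475 + 116*(-255)))*(-480015 - 230230) = (1 + (10450 - 29580))*(-710245) = (1 - 19130)*(-710245) = -19129*(-710245) = 13586276605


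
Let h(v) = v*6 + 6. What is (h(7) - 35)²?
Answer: 169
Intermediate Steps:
h(v) = 6 + 6*v (h(v) = 6*v + 6 = 6 + 6*v)
(h(7) - 35)² = ((6 + 6*7) - 35)² = ((6 + 42) - 35)² = (48 - 35)² = 13² = 169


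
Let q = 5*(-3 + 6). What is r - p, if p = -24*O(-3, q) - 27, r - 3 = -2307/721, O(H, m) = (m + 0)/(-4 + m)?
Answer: 472113/7931 ≈ 59.528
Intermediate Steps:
q = 15 (q = 5*3 = 15)
O(H, m) = m/(-4 + m)
r = -144/721 (r = 3 - 2307/721 = -144/721 ≈ -0.19972)
p = -657/11 (p = -360/(-4 + 15) - 27 = -360/11 - 27 = -657/11 ≈ -59.727)
r - p = -144/721 - 1*(-657/11) = -144/721 + 657/11 = 472113/7931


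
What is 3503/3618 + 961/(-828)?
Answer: -32023/166428 ≈ -0.19241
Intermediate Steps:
3503/3618 + 961/(-828) = 3503*(1/3618) + 961*(-1/828) = 3503/3618 - 961/828 = -32023/166428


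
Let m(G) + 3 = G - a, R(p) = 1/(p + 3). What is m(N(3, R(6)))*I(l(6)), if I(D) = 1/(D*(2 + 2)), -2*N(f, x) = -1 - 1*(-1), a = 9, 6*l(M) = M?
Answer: -3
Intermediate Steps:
R(p) = 1/(3 + p)
l(M) = M/6
N(f, x) = 0 (N(f, x) = -(-1 - 1*(-1))/2 = -(-1 + 1)/2 = -½*0 = 0)
m(G) = -12 + G (m(G) = -3 + (G - 1*9) = -3 + (G - 9) = -3 + (-9 + G) = -12 + G)
I(D) = 1/(4*D) (I(D) = 1/(D*4) = 1/(4*D))
m(N(3, R(6)))*I(l(6)) = (-12 + 0)*(1/(4*(((⅙)*6)))) = -3/1 = -3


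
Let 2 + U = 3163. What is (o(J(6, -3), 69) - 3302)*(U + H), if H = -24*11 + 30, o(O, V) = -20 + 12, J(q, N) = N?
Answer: -9688370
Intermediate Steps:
o(O, V) = -8
U = 3161 (U = -2 + 3163 = 3161)
H = -234 (H = -264 + 30 = -234)
(o(J(6, -3), 69) - 3302)*(U + H) = (-8 - 3302)*(3161 - 234) = -3310*2927 = -9688370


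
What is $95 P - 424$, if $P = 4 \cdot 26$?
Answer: $9456$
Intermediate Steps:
$P = 104$
$95 P - 424 = 95 \cdot 104 - 424 = 9880 - 424 = 9456$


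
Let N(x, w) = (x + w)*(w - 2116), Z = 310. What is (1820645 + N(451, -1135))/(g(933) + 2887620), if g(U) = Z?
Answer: 4044329/2887930 ≈ 1.4004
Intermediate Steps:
g(U) = 310
N(x, w) = (-2116 + w)*(w + x) (N(x, w) = (w + x)*(-2116 + w) = (-2116 + w)*(w + x))
(1820645 + N(451, -1135))/(g(933) + 2887620) = (1820645 + ((-1135)² - 2116*(-1135) - 2116*451 - 1135*451))/(310 + 2887620) = (1820645 + (1288225 + 2401660 - 954316 - 511885))/2887930 = (1820645 + 2223684)*(1/2887930) = 4044329*(1/2887930) = 4044329/2887930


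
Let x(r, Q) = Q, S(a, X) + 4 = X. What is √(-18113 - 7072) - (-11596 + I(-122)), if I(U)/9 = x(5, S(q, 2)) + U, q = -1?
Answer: 12712 + I*√25185 ≈ 12712.0 + 158.7*I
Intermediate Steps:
S(a, X) = -4 + X
I(U) = -18 + 9*U (I(U) = 9*((-4 + 2) + U) = 9*(-2 + U) = -18 + 9*U)
√(-18113 - 7072) - (-11596 + I(-122)) = √(-18113 - 7072) - (-11596 + (-18 + 9*(-122))) = √(-25185) - (-11596 + (-18 - 1098)) = I*√25185 - (-11596 - 1116) = I*√25185 - 1*(-12712) = I*√25185 + 12712 = 12712 + I*√25185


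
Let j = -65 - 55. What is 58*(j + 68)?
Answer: -3016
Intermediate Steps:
j = -120
58*(j + 68) = 58*(-120 + 68) = 58*(-52) = -3016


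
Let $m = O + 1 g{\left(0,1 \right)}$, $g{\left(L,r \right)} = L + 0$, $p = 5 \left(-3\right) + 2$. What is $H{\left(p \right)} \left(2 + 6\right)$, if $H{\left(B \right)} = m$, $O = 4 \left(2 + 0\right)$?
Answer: $64$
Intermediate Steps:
$p = -13$ ($p = -15 + 2 = -13$)
$g{\left(L,r \right)} = L$
$O = 8$ ($O = 4 \cdot 2 = 8$)
$m = 8$ ($m = 8 + 1 \cdot 0 = 8 + 0 = 8$)
$H{\left(B \right)} = 8$
$H{\left(p \right)} \left(2 + 6\right) = 8 \left(2 + 6\right) = 8 \cdot 8 = 64$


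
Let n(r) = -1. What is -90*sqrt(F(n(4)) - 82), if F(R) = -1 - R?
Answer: -90*I*sqrt(82) ≈ -814.98*I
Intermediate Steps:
-90*sqrt(F(n(4)) - 82) = -90*sqrt((-1 - 1*(-1)) - 82) = -90*sqrt((-1 + 1) - 82) = -90*sqrt(0 - 82) = -90*I*sqrt(82)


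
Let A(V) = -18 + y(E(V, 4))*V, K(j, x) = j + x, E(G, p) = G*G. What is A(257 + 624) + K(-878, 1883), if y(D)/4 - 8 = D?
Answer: 2735220543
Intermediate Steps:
E(G, p) = G²
y(D) = 32 + 4*D
A(V) = -18 + V*(32 + 4*V²) (A(V) = -18 + (32 + 4*V²)*V = -18 + V*(32 + 4*V²))
A(257 + 624) + K(-878, 1883) = (-18 + 4*(257 + 624)³ + 32*(257 + 624)) + (-878 + 1883) = (-18 + 4*881³ + 32*881) + 1005 = (-18 + 4*683797841 + 28192) + 1005 = (-18 + 2735191364 + 28192) + 1005 = 2735219538 + 1005 = 2735220543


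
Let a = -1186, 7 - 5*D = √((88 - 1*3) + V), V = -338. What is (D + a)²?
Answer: (5923 + I*√253)²/25 ≈ 1.4033e+6 + 7536.9*I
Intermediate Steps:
D = 7/5 - I*√253/5 (D = 7/5 - √((88 - 1*3) - 338)/5 = 7/5 - √((88 - 3) - 338)/5 = 7/5 - √(85 - 338)/5 = 7/5 - I*√253/5 ≈ 1.4 - 3.1812*I)
(D + a)² = ((7/5 - I*√253/5) - 1186)² = (-5923/5 - I*√253/5)²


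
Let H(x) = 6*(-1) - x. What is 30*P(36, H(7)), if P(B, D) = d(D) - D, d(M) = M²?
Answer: 5460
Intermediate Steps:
H(x) = -6 - x
P(B, D) = D² - D
30*P(36, H(7)) = 30*((-6 - 1*7)*(-1 + (-6 - 1*7))) = 30*((-6 - 7)*(-1 + (-6 - 7))) = 30*(-13*(-1 - 13)) = 30*(-13*(-14)) = 30*182 = 5460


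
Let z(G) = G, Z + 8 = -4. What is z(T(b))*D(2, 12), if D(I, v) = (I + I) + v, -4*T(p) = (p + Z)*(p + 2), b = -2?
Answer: 0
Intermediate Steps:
Z = -12 (Z = -8 - 4 = -12)
T(p) = -(-12 + p)*(2 + p)/4 (T(p) = -(p - 12)*(p + 2)/4 = -(-12 + p)*(2 + p)/4)
D(I, v) = v + 2*I (D(I, v) = 2*I + v = v + 2*I)
z(T(b))*D(2, 12) = (6 - 1/4*(-2)**2 + (5/2)*(-2))*(12 + 2*2) = (6 - 1/4*4 - 5)*(12 + 4) = (6 - 1 - 5)*16 = 0*16 = 0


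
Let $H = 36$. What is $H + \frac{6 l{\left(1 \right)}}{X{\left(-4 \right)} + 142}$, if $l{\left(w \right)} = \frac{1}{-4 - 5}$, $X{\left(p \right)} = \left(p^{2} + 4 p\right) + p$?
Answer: $\frac{7451}{207} \approx 35.995$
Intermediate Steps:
$X{\left(p \right)} = p^{2} + 5 p$
$l{\left(w \right)} = - \frac{1}{9}$ ($l{\left(w \right)} = \frac{1}{-9} = - \frac{1}{9}$)
$H + \frac{6 l{\left(1 \right)}}{X{\left(-4 \right)} + 142} = 36 + \frac{6 \left(- \frac{1}{9}\right)}{- 4 \left(5 - 4\right) + 142} = 36 - \frac{2}{3 \left(\left(-4\right) 1 + 142\right)} = 36 - \frac{2}{3 \left(-4 + 142\right)} = 36 - \frac{2}{3 \cdot 138} = 36 - \frac{1}{207} = \frac{7451}{207}$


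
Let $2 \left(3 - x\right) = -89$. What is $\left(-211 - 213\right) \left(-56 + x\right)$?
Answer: $3604$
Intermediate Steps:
$x = \frac{95}{2}$ ($x = 3 - - \frac{89}{2} = 3 + \frac{89}{2} = \frac{95}{2} \approx 47.5$)
$\left(-211 - 213\right) \left(-56 + x\right) = \left(-211 - 213\right) \left(-56 + \frac{95}{2}\right) = \left(-424\right) \left(- \frac{17}{2}\right) = 3604$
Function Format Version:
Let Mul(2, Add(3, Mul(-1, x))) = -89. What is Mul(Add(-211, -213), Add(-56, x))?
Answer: 3604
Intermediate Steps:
x = Rational(95, 2) (x = Add(3, Mul(Rational(-1, 2), -89)) = Add(3, Rational(89, 2)) = Rational(95, 2) ≈ 47.500)
Mul(Add(-211, -213), Add(-56, x)) = Mul(Add(-211, -213), Add(-56, Rational(95, 2))) = Mul(-424, Rational(-17, 2)) = 3604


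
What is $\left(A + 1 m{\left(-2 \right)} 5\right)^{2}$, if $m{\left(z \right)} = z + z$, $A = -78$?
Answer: $9604$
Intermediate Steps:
$m{\left(z \right)} = 2 z$
$\left(A + 1 m{\left(-2 \right)} 5\right)^{2} = \left(-78 + 1 \cdot 2 \left(-2\right) 5\right)^{2} = \left(-78 + 1 \left(-4\right) 5\right)^{2} = \left(-78 - 20\right)^{2} = \left(-98\right)^{2} = 9604$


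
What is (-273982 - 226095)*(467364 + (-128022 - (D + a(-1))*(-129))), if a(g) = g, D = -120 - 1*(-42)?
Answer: -164600844627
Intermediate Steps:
D = -78 (D = -120 + 42 = -78)
(-273982 - 226095)*(467364 + (-128022 - (D + a(-1))*(-129))) = (-273982 - 226095)*(467364 + (-128022 - (-78 - 1)*(-129))) = -500077*(467364 + (-128022 - (-79)*(-129))) = -500077*(467364 + (-128022 - 1*10191)) = -500077*(467364 + (-128022 - 10191)) = -500077*(467364 - 138213) = -500077*329151 = -164600844627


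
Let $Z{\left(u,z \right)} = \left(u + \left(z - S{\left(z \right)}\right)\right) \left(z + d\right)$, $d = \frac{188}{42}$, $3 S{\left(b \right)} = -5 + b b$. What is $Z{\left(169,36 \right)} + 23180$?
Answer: $\frac{885740}{63} \approx 14059.0$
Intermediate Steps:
$S{\left(b \right)} = - \frac{5}{3} + \frac{b^{2}}{3}$ ($S{\left(b \right)} = \frac{-5 + b b}{3} = \frac{-5 + b^{2}}{3} = - \frac{5}{3} + \frac{b^{2}}{3}$)
$d = \frac{94}{21}$ ($d = 188 \cdot \frac{1}{42} = \frac{94}{21} \approx 4.4762$)
$Z{\left(u,z \right)} = \left(\frac{94}{21} + z\right) \left(\frac{5}{3} + u + z - \frac{z^{2}}{3}\right)$ ($Z{\left(u,z \right)} = \left(u - \left(- \frac{5}{3} - z + \frac{z^{2}}{3}\right)\right) \left(z + \frac{94}{21}\right) = \left(u - \left(- \frac{5}{3} - z + \frac{z^{2}}{3}\right)\right) \left(\frac{94}{21} + z\right) = \left(u + \left(\frac{5}{3} + z - \frac{z^{2}}{3}\right)\right) \left(\frac{94}{21} + z\right) = \left(\frac{5}{3} + u + z - \frac{z^{2}}{3}\right) \left(\frac{94}{21} + z\right) = \left(\frac{94}{21} + z\right) \left(\frac{5}{3} + u + z - \frac{z^{2}}{3}\right)$)
$Z{\left(169,36 \right)} + 23180 = \left(\frac{470}{63} - \frac{31 \cdot 36^{2}}{63} - \frac{36^{3}}{3} + \frac{43}{7} \cdot 36 + \frac{94}{21} \cdot 169 + 169 \cdot 36\right) + 23180 = \left(\frac{470}{63} - \frac{4464}{7} - 15552 + \frac{1548}{7} + \frac{15886}{21} + 6084\right) + 23180 = - \frac{574600}{63} + 23180 = \frac{885740}{63}$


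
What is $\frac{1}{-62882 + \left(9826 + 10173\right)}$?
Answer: $- \frac{1}{42883} \approx -2.3319 \cdot 10^{-5}$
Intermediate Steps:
$\frac{1}{-62882 + \left(9826 + 10173\right)} = \frac{1}{-62882 + 19999} = \frac{1}{-42883} = - \frac{1}{42883}$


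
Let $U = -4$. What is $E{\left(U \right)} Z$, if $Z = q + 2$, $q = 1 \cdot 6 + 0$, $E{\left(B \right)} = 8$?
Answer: $64$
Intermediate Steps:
$q = 6$ ($q = 6 + 0 = 6$)
$Z = 8$ ($Z = 6 + 2 = 8$)
$E{\left(U \right)} Z = 8 \cdot 8 = 64$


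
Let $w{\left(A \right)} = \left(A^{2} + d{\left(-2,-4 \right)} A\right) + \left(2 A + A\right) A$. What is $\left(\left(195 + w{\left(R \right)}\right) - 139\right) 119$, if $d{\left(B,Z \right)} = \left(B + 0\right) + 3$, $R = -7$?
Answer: $29155$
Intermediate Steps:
$d{\left(B,Z \right)} = 3 + B$ ($d{\left(B,Z \right)} = B + 3 = 3 + B$)
$w{\left(A \right)} = A + 4 A^{2}$ ($w{\left(A \right)} = \left(A^{2} + \left(3 - 2\right) A\right) + \left(2 A + A\right) A = \left(A^{2} + 1 A\right) + 3 A A = \left(A^{2} + A\right) + 3 A^{2} = \left(A + A^{2}\right) + 3 A^{2} = A + 4 A^{2}$)
$\left(\left(195 + w{\left(R \right)}\right) - 139\right) 119 = \left(\left(195 - 7 \left(1 + 4 \left(-7\right)\right)\right) - 139\right) 119 = \left(\left(195 - 7 \left(1 - 28\right)\right) - 139\right) 119 = \left(\left(195 - -189\right) - 139\right) 119 = \left(\left(195 + 189\right) - 139\right) 119 = \left(384 - 139\right) 119 = 245 \cdot 119 = 29155$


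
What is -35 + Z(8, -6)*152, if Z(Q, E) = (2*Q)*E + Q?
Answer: -13411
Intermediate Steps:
Z(Q, E) = Q + 2*E*Q (Z(Q, E) = 2*E*Q + Q = Q + 2*E*Q)
-35 + Z(8, -6)*152 = -35 + (8*(1 + 2*(-6)))*152 = -35 + (8*(1 - 12))*152 = -35 + (8*(-11))*152 = -35 - 88*152 = -35 - 13376 = -13411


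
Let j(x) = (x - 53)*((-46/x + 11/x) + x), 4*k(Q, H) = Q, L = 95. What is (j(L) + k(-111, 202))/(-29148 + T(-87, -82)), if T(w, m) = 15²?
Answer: -99985/732716 ≈ -0.13646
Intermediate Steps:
k(Q, H) = Q/4
T(w, m) = 225
j(x) = (-53 + x)*(x - 35/x) (j(x) = (-53 + x)*(-35/x + x) = (-53 + x)*(x - 35/x))
(j(L) + k(-111, 202))/(-29148 + T(-87, -82)) = ((-35 + 95² - 53*95 + 1855/95) + (¼)*(-111))/(-29148 + 225) = ((-35 + 9025 - 5035 + 1855*(1/95)) - 111/4)/(-28923) = ((-35 + 9025 - 5035 + 371/19) - 111/4)*(-1/28923) = (75516/19 - 111/4)*(-1/28923) = (299955/76)*(-1/28923) = -99985/732716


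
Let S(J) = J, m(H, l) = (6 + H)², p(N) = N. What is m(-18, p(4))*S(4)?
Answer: 576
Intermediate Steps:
m(-18, p(4))*S(4) = (6 - 18)²*4 = (-12)²*4 = 144*4 = 576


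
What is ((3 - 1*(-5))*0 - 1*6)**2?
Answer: 36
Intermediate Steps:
((3 - 1*(-5))*0 - 1*6)**2 = ((3 + 5)*0 - 6)**2 = (8*0 - 6)**2 = (0 - 6)**2 = (-6)**2 = 36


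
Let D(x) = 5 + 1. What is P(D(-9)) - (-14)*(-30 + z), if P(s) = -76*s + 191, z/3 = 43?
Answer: 1121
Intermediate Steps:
z = 129 (z = 3*43 = 129)
D(x) = 6
P(s) = 191 - 76*s
P(D(-9)) - (-14)*(-30 + z) = (191 - 76*6) - (-14)*(-30 + 129) = (191 - 456) - (-14)*99 = -265 - 1*(-1386) = -265 + 1386 = 1121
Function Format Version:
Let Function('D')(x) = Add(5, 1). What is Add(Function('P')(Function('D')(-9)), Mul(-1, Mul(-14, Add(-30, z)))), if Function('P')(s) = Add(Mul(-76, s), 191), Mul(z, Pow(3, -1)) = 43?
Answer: 1121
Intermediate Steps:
z = 129 (z = Mul(3, 43) = 129)
Function('D')(x) = 6
Function('P')(s) = Add(191, Mul(-76, s))
Add(Function('P')(Function('D')(-9)), Mul(-1, Mul(-14, Add(-30, z)))) = Add(Add(191, Mul(-76, 6)), Mul(-1, Mul(-14, Add(-30, 129)))) = Add(Add(191, -456), Mul(-1, Mul(-14, 99))) = Add(-265, Mul(-1, -1386)) = Add(-265, 1386) = 1121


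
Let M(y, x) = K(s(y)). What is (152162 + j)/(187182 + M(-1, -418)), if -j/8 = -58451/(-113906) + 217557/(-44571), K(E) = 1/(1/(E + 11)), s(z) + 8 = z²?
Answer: 64390776889815/79193784430553 ≈ 0.81308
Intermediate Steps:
s(z) = -8 + z²
K(E) = 11 + E (K(E) = 1/(1/(11 + E)) = 11 + E)
M(y, x) = 3 + y² (M(y, x) = 11 + (-8 + y²) = 3 + y²)
j = 29567770828/846150721 (j = -8*(-58451/(-113906) + 217557/(-44571)) = -8*(-58451*(-1/113906) + 217557*(-1/44571)) = -8*(58451/113906 - 72519/14857) = -8*(-7391942707/1692301442) = 29567770828/846150721 ≈ 34.944)
(152162 + j)/(187182 + M(-1, -418)) = (152162 + 29567770828/846150721)/(187182 + (3 + (-1)²)) = 128781553779630/(846150721*(187182 + (3 + 1))) = 128781553779630/(846150721*(187182 + 4)) = (128781553779630/846150721)/187186 = (128781553779630/846150721)*(1/187186) = 64390776889815/79193784430553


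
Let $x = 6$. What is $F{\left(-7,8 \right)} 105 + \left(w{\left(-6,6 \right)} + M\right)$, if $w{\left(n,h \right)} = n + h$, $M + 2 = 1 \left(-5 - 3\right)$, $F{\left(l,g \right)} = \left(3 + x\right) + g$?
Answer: $1775$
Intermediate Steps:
$F{\left(l,g \right)} = 9 + g$ ($F{\left(l,g \right)} = \left(3 + 6\right) + g = 9 + g$)
$M = -10$ ($M = -2 + 1 \left(-5 - 3\right) = -2 + 1 \left(-8\right) = -2 - 8 = -10$)
$w{\left(n,h \right)} = h + n$
$F{\left(-7,8 \right)} 105 + \left(w{\left(-6,6 \right)} + M\right) = \left(9 + 8\right) 105 + \left(\left(6 - 6\right) - 10\right) = 17 \cdot 105 + \left(0 - 10\right) = 1785 - 10 = 1775$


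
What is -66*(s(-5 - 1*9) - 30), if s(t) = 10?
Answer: 1320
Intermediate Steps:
-66*(s(-5 - 1*9) - 30) = -66*(10 - 30) = -66*(-20) = 1320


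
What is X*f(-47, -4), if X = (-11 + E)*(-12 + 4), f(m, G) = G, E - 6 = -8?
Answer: -416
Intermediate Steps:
E = -2 (E = 6 - 8 = -2)
X = 104 (X = (-11 - 2)*(-12 + 4) = -13*(-8) = 104)
X*f(-47, -4) = 104*(-4) = -416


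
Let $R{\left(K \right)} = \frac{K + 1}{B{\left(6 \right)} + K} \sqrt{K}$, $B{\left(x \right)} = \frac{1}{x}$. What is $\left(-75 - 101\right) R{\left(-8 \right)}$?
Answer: $- \frac{14784 i \sqrt{2}}{47} \approx - 444.85 i$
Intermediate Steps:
$R{\left(K \right)} = \frac{\sqrt{K} \left(1 + K\right)}{\frac{1}{6} + K}$ ($R{\left(K \right)} = \frac{K + 1}{\frac{1}{6} + K} \sqrt{K} = \frac{1 + K}{\frac{1}{6} + K} \sqrt{K} = \frac{\sqrt{K} \left(1 + K\right)}{\frac{1}{6} + K}$)
$\left(-75 - 101\right) R{\left(-8 \right)} = \left(-75 - 101\right) \frac{6 \sqrt{-8} \left(1 - 8\right)}{1 + 6 \left(-8\right)} = - 176 \cdot 6 \cdot 2 i \sqrt{2} \frac{1}{1 - 48} \left(-7\right) = - 176 \cdot 6 \cdot 2 i \sqrt{2} \frac{1}{-47} \left(-7\right) = - 176 \cdot 6 \cdot 2 i \sqrt{2} \left(- \frac{1}{47}\right) \left(-7\right) = - 176 \frac{84 i \sqrt{2}}{47} = - \frac{14784 i \sqrt{2}}{47}$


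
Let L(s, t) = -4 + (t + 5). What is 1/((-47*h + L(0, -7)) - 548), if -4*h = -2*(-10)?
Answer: -1/319 ≈ -0.0031348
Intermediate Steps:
L(s, t) = 1 + t (L(s, t) = -4 + (5 + t) = 1 + t)
h = -5 (h = -(-1)*(-10)/2 = -¼*20 = -5)
1/((-47*h + L(0, -7)) - 548) = 1/((-47*(-5) + (1 - 7)) - 548) = 1/((235 - 6) - 548) = 1/(229 - 548) = 1/(-319) = -1/319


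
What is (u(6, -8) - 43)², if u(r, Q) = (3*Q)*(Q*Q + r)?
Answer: 2968729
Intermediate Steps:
u(r, Q) = 3*Q*(r + Q²) (u(r, Q) = (3*Q)*(Q² + r) = (3*Q)*(r + Q²) = 3*Q*(r + Q²))
(u(6, -8) - 43)² = (3*(-8)*(6 + (-8)²) - 43)² = (3*(-8)*(6 + 64) - 43)² = (3*(-8)*70 - 43)² = (-1680 - 43)² = (-1723)² = 2968729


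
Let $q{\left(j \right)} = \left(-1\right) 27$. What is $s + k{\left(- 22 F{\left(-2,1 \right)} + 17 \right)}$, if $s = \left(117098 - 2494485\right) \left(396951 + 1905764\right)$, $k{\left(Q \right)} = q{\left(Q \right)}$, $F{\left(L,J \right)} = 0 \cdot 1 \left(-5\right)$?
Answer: $-5474444705732$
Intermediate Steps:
$F{\left(L,J \right)} = 0$ ($F{\left(L,J \right)} = 0 \left(-5\right) = 0$)
$q{\left(j \right)} = -27$
$k{\left(Q \right)} = -27$
$s = -5474444705705$ ($s = \left(-2377387\right) 2302715 = -5474444705705$)
$s + k{\left(- 22 F{\left(-2,1 \right)} + 17 \right)} = -5474444705705 - 27 = -5474444705732$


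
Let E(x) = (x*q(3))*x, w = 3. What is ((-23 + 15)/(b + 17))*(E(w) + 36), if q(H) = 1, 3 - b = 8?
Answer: -30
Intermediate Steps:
b = -5 (b = 3 - 1*8 = 3 - 8 = -5)
E(x) = x² (E(x) = (x*1)*x = x*x = x²)
((-23 + 15)/(b + 17))*(E(w) + 36) = ((-23 + 15)/(-5 + 17))*(3² + 36) = (-8/12)*(9 + 36) = -8*1/12*45 = -⅔*45 = -30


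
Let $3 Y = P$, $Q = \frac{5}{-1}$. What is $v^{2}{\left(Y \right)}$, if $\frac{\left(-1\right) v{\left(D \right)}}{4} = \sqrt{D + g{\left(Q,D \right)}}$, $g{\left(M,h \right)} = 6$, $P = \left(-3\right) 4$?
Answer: $32$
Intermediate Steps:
$Q = -5$ ($Q = 5 \left(-1\right) = -5$)
$P = -12$
$Y = -4$ ($Y = \frac{1}{3} \left(-12\right) = -4$)
$v{\left(D \right)} = - 4 \sqrt{6 + D}$ ($v{\left(D \right)} = - 4 \sqrt{D + 6} = - 4 \sqrt{6 + D}$)
$v^{2}{\left(Y \right)} = \left(- 4 \sqrt{6 - 4}\right)^{2} = \left(- 4 \sqrt{2}\right)^{2} = 32$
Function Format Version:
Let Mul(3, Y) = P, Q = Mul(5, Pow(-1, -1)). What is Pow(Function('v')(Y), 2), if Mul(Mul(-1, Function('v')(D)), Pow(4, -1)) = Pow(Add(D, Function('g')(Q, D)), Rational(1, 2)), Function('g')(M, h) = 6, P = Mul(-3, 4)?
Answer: 32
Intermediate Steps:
Q = -5 (Q = Mul(5, -1) = -5)
P = -12
Y = -4 (Y = Mul(Rational(1, 3), -12) = -4)
Function('v')(D) = Mul(-4, Pow(Add(6, D), Rational(1, 2))) (Function('v')(D) = Mul(-4, Pow(Add(D, 6), Rational(1, 2))) = Mul(-4, Pow(Add(6, D), Rational(1, 2))))
Pow(Function('v')(Y), 2) = Pow(Mul(-4, Pow(Add(6, -4), Rational(1, 2))), 2) = Pow(Mul(-4, Pow(2, Rational(1, 2))), 2) = 32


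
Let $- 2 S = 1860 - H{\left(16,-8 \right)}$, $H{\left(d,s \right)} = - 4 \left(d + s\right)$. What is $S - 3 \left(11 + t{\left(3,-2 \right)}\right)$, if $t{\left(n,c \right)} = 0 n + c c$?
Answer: $-991$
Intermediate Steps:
$H{\left(d,s \right)} = - 4 d - 4 s$
$t{\left(n,c \right)} = c^{2}$ ($t{\left(n,c \right)} = 0 + c^{2} = c^{2}$)
$S = -946$ ($S = - \frac{1860 - \left(\left(-4\right) 16 - -32\right)}{2} = - \frac{1860 - \left(-64 + 32\right)}{2} = - \frac{1860 - -32}{2} = - \frac{1860 + 32}{2} = \left(- \frac{1}{2}\right) 1892 = -946$)
$S - 3 \left(11 + t{\left(3,-2 \right)}\right) = -946 - 3 \left(11 + \left(-2\right)^{2}\right) = -946 - 3 \left(11 + 4\right) = -946 - 45 = -991$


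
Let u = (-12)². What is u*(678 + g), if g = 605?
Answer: 184752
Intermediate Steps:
u = 144
u*(678 + g) = 144*(678 + 605) = 144*1283 = 184752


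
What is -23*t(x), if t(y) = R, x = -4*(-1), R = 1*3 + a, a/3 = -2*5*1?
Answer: 621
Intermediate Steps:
a = -30 (a = 3*(-2*5*1) = 3*(-10*1) = 3*(-10) = -30)
R = -27 (R = 1*3 - 30 = 3 - 30 = -27)
x = 4
t(y) = -27
-23*t(x) = -23*(-27) = 621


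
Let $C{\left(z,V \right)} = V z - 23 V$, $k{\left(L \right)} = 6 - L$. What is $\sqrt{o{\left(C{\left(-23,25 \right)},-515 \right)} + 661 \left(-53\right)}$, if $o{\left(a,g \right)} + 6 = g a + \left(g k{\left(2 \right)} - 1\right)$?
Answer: $5 \sqrt{22206} \approx 745.08$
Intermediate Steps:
$C{\left(z,V \right)} = - 23 V + V z$
$o{\left(a,g \right)} = -7 + 4 g + a g$ ($o{\left(a,g \right)} = -6 + \left(g a + \left(g \left(6 - 2\right) - 1\right)\right) = -6 + \left(a g + \left(g \left(6 - 2\right) - 1\right)\right) = -6 + \left(a g + \left(g 4 - 1\right)\right) = -6 + \left(a g + \left(4 g - 1\right)\right) = -6 + \left(a g + \left(-1 + 4 g\right)\right) = -6 + \left(-1 + 4 g + a g\right) = -7 + 4 g + a g$)
$\sqrt{o{\left(C{\left(-23,25 \right)},-515 \right)} + 661 \left(-53\right)} = \sqrt{\left(-7 + 4 \left(-515\right) + 25 \left(-23 - 23\right) \left(-515\right)\right) + 661 \left(-53\right)} = \sqrt{\left(-7 - 2060 + 25 \left(-46\right) \left(-515\right)\right) - 35033} = \sqrt{\left(-7 - 2060 - -592250\right) - 35033} = \sqrt{\left(-7 - 2060 + 592250\right) - 35033} = \sqrt{590183 - 35033} = \sqrt{555150} = 5 \sqrt{22206}$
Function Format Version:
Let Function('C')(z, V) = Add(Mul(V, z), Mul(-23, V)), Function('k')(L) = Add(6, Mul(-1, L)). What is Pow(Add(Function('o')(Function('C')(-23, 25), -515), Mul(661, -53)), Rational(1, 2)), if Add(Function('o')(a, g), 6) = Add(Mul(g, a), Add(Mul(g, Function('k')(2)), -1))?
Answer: Mul(5, Pow(22206, Rational(1, 2))) ≈ 745.08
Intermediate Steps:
Function('C')(z, V) = Add(Mul(-23, V), Mul(V, z))
Function('o')(a, g) = Add(-7, Mul(4, g), Mul(a, g)) (Function('o')(a, g) = Add(-6, Add(Mul(g, a), Add(Mul(g, Add(6, Mul(-1, 2))), -1))) = Add(-6, Add(Mul(a, g), Add(Mul(g, Add(6, -2)), -1))) = Add(-6, Add(Mul(a, g), Add(Mul(g, 4), -1))) = Add(-6, Add(Mul(a, g), Add(Mul(4, g), -1))) = Add(-6, Add(Mul(a, g), Add(-1, Mul(4, g)))) = Add(-6, Add(-1, Mul(4, g), Mul(a, g))) = Add(-7, Mul(4, g), Mul(a, g)))
Pow(Add(Function('o')(Function('C')(-23, 25), -515), Mul(661, -53)), Rational(1, 2)) = Pow(Add(Add(-7, Mul(4, -515), Mul(Mul(25, Add(-23, -23)), -515)), Mul(661, -53)), Rational(1, 2)) = Pow(Add(Add(-7, -2060, Mul(Mul(25, -46), -515)), -35033), Rational(1, 2)) = Pow(Add(Add(-7, -2060, Mul(-1150, -515)), -35033), Rational(1, 2)) = Pow(Add(Add(-7, -2060, 592250), -35033), Rational(1, 2)) = Pow(Add(590183, -35033), Rational(1, 2)) = Pow(555150, Rational(1, 2)) = Mul(5, Pow(22206, Rational(1, 2)))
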